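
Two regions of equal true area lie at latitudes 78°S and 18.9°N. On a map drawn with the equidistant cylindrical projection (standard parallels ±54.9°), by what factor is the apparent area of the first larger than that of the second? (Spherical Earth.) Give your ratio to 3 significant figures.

With standard parallel φ₀ = 54.9°, the equirectangular projection gives x = Rλ cos φ₀, y = Rφ, so h = 1 and k = cos 54.9° / cos φ.
Areal scale at 78°: h·k = 1.000 × 2.766 = 2.766.
Areal scale at 18.9°: h·k = 1.000 × 0.6078 = 0.6078.
Ratio = 2.766/0.6078 ≈ 4.55.

4.55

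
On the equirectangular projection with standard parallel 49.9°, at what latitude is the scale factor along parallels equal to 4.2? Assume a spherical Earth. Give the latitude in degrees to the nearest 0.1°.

In the equirectangular projection with standard parallel φ₀ = 49.9° (x = Rλ cos φ₀, y = Rφ), meridians are true-scale (h = 1) and the parallel scale is k = cos φ₀ / cos φ.
k = cos φ₀ / cos φ = 4.2  ⇒  cos φ = cos 49.9° / 4.2 = 0.1534.
φ = arccos(0.1534) ≈ 81.2°.

81.2°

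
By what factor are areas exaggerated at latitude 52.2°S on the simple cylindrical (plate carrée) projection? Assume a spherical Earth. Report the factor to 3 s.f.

In the plate carrée (x = Rλ, y = Rφ), meridians are true-scale (h = 1) and parallels are stretched by k = sec φ.
Areal scale = h·k = 1 × sec φ; at 52.2°, h = 1.000, k = 1.632, so h·k = 1.632.

1.63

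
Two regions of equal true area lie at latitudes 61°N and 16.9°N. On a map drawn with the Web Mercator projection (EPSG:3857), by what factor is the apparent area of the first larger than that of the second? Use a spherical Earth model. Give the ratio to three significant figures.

3.90

Mercator is conformal with k = sec φ, so areal scale = k² = sec²φ.
At 61°: sec²(61°) = 1/0.4848² = 4.255.
At 16.9°: sec²(16.9°) = 1/0.9568² = 1.092.
Ratio = 4.255/1.092 = cos²(16.9°)/cos²(61°) ≈ 3.90.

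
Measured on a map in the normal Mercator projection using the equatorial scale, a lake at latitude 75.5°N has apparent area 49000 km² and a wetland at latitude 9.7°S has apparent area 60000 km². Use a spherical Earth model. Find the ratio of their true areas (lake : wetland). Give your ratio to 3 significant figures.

0.0527

On Mercator the areal scale is sec²φ, so true area = apparent × cos²φ.
True area of lake: 49000 × cos²(75.5°) = 49000 × 0.06269 = 3072 km².
True area of wetland: 60000 × cos²(9.7°) = 60000 × 0.9716 = 58300 km².
Ratio = 3072 / 58300 ≈ 0.0527.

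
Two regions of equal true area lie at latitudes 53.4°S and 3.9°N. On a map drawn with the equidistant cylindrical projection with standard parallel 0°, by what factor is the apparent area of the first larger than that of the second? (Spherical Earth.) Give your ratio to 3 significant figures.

For the equirectangular projection with φ₀ = 0 (plate carrée), h = 1 along meridians and k = sec φ along parallels.
Areal scale at 53.4°: h·k = 1.000 × 1.677 = 1.677.
Areal scale at 3.9°: h·k = 1.000 × 1.002 = 1.002.
Ratio = 1.677/1.002 ≈ 1.67.

1.67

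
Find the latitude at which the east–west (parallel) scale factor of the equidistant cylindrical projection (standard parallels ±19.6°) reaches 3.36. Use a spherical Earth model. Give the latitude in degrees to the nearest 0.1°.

In the equirectangular projection with standard parallel φ₀ = 19.6° (x = Rλ cos φ₀, y = Rφ), meridians are true-scale (h = 1) and the parallel scale is k = cos φ₀ / cos φ.
k = cos φ₀ / cos φ = 3.36  ⇒  cos φ = cos 19.6° / 3.36 = 0.2804.
φ = arccos(0.2804) ≈ 73.7°.

73.7°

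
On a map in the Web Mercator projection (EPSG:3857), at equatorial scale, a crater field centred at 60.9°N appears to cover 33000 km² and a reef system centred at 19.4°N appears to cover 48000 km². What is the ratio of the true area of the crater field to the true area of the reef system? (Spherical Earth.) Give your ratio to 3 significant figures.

On Mercator the areal scale is sec²φ, so true area = apparent × cos²φ.
True area of crater field: 33000 × cos²(60.9°) = 33000 × 0.2365 = 7805 km².
True area of reef system: 48000 × cos²(19.4°) = 48000 × 0.8897 = 42700 km².
Ratio = 7805 / 42700 ≈ 0.183.

0.183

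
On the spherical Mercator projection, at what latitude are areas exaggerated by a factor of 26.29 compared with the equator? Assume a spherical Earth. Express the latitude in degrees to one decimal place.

Mercator areal scale is sec²φ.
sec²φ = 26.29  ⇒  cos²φ = 0.03804  ⇒  cos φ = 0.1950.
φ = arccos(0.1950) ≈ 78.8°.

78.8°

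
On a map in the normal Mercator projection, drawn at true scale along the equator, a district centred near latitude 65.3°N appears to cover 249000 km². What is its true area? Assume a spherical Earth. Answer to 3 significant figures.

The Mercator projection is conformal; its linear scale factor is the same in every direction and equals sec φ = 1/cos φ.
Areal scale = k² = sec²φ = 1/cos²(65.3°) = 1/0.4179² = 5.727.
True area = apparent / (areal scale) = 249000 / 5.727 ≈ 43500 km².

43500 km²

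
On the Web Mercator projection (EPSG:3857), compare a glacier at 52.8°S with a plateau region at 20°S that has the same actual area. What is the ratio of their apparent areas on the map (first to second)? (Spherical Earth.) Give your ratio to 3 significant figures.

2.42

On Mercator, area is exaggerated by sec²φ = 1/cos²φ.
At 52.8°: sec²(52.8°) = 1/0.6046² = 2.736.
At 20°: sec²(20°) = 1/0.9397² = 1.132.
Ratio = 2.736/1.132 = cos²(20°)/cos²(52.8°) ≈ 2.42.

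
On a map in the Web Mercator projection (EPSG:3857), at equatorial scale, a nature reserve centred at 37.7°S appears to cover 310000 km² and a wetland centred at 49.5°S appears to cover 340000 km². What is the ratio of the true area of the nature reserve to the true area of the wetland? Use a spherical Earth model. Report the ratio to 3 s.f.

Mercator's areal exaggeration is sec²φ; hence true area = (apparent area) · cos²φ.
True area of nature reserve: 310000 × cos²(37.7°) = 310000 × 0.6260 = 194100 km².
True area of wetland: 340000 × cos²(49.5°) = 340000 × 0.4218 = 143400 km².
Ratio = 194100 / 143400 ≈ 1.35.

1.35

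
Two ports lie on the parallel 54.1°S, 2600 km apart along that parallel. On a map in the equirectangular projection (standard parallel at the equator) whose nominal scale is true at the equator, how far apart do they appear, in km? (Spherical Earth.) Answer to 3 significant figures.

4430 km

For the equirectangular projection with φ₀ = 0 (plate carrée), h = 1 along meridians and k = sec φ along parallels.
Along the parallel, k = sec 54.1° = 1/0.5864 = 1.705.
Map distance = 2600 × 1.705 ≈ 4430 km.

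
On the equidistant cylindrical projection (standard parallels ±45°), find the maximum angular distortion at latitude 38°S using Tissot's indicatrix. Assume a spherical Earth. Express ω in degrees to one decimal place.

6.2°

The equidistant cylindrical projection with φ₀ = 45° has h = 1 (meridians true) and k = cos φ₀ / cos φ along parallels.
At 38°: h = 1.000, k = 0.8973; principal scales a = 1.000, b = 0.8973.
sin(ω/2) = (a − b)/(a + b) = 0.1027/1.897 = 0.05411, so ω = 2 arcsin(0.05411) ≈ 6.2°.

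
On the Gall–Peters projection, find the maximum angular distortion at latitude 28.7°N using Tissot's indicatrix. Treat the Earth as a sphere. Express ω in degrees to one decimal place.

24.5°

Gall–Peters is a cylindrical equal-area projection with standard parallels at ±45°. For cylindrical equal-area with standard parallel φ₀, h = cos φ / cos φ₀ and k = cos φ₀ / cos φ, so h·k = 1.
At 28.7°: h = 1.240, k = 0.8061; principal scales a = 1.240, b = 0.8061.
sin(ω/2) = (a − b)/(a + b) = 0.4343/2.047 = 0.2122, so ω = 2 arcsin(0.2122) ≈ 24.5°.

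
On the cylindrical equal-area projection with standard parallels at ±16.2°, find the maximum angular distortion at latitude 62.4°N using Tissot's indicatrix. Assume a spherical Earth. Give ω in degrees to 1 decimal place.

Cylindrical equal-area (φ₀ = 16.2°): h = cos φ / cos 16.2° along meridians, k = cos 16.2° / cos φ along parallels; h·k = 1.
At 62.4°: h = 0.4825, k = 2.073; principal scales a = 2.073, b = 0.4825.
sin(ω/2) = (a − b)/(a + b) = 1.590/2.555 = 0.6224, so ω = 2 arcsin(0.6224) ≈ 77.0°.

77.0°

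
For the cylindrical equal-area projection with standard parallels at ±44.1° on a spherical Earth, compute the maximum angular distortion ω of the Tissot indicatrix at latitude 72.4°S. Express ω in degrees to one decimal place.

For cylindrical equal-area with standard parallel φ₀, h = cos φ / cos φ₀ and k = cos φ₀ / cos φ, so h·k = 1.
At 72.4°: h = 0.4211, k = 2.375; principal scales a = 2.375, b = 0.4211.
sin(ω/2) = (a − b)/(a + b) = 1.954/2.796 = 0.6988, so ω = 2 arcsin(0.6988) ≈ 88.7°.

88.7°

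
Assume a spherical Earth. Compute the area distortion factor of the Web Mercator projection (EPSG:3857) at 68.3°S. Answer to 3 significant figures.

Mercator is conformal, so the point scale is isotropic: h = k = sec φ = 1/cos φ.
Areal scale = k² = sec²φ = 1/cos²(68.3°) = 1/0.3697² = 7.315.

7.31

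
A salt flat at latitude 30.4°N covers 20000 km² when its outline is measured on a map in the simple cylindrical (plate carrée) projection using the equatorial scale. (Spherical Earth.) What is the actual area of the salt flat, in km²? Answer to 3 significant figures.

17300 km²

For the equirectangular projection with φ₀ = 0 (plate carrée), h = 1 along meridians and k = sec φ along parallels.
Areal scale = h·k = 1 × sec φ; at 30.4°, h = 1.000, k = 1.159, so h·k = 1.159.
True area = apparent / (areal scale) = 20000 / 1.159 ≈ 17300 km².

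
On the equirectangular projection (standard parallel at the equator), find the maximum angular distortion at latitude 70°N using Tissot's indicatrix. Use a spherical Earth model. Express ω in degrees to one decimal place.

58.7°

Plate carrée maps x = Rλ, y = Rφ. The meridian scale is h = 1 and the parallel scale is k = 1/cos φ = sec φ.
At 70°: h = 1.000, k = 2.924; principal scales a = 2.924, b = 1.000.
sin(ω/2) = (a − b)/(a + b) = 1.924/3.924 = 0.4903, so ω = 2 arcsin(0.4903) ≈ 58.7°.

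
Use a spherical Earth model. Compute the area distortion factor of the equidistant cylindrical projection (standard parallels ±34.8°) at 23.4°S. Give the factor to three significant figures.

0.895

In the equirectangular projection with standard parallel φ₀ = 34.8° (x = Rλ cos φ₀, y = Rφ), meridians are true-scale (h = 1) and the parallel scale is k = cos φ₀ / cos φ.
Areal scale = h·k = 1 × cos φ₀ / cos φ; at 23.4°, h = 1.000, k = 0.8947, so h·k = 0.8947.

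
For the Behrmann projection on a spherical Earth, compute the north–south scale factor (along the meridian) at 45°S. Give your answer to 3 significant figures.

0.816

Behrmann is a cylindrical equal-area projection with standard parallels at ±30°. Cylindrical equal-area (φ₀ = 30°): h = cos φ / cos 30° along meridians, k = cos 30° / cos φ along parallels; h·k = 1.
h = cos 45° / cos 30° = 0.7071/0.8660 = 0.8165.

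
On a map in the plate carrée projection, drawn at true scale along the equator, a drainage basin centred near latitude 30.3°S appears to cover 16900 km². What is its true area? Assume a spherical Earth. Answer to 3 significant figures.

In the plate carrée (x = Rλ, y = Rφ), meridians are true-scale (h = 1) and parallels are stretched by k = sec φ.
Areal scale = h·k = 1 × sec φ; at 30.3°, h = 1.000, k = 1.158, so h·k = 1.158.
True area = apparent / (areal scale) = 16900 / 1.158 ≈ 14600 km².

14600 km²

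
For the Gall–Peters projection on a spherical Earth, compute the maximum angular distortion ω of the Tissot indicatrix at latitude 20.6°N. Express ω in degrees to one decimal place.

31.7°

The Gall–Peters projection is cylindrical equal-area with φ₀ = 45°. Cylindrical equal-area (φ₀ = 45°): h = cos φ / cos 45° along meridians, k = cos 45° / cos φ along parallels; h·k = 1.
At 20.6°: h = 1.324, k = 0.7554; principal scales a = 1.324, b = 0.7554.
sin(ω/2) = (a − b)/(a + b) = 0.5684/2.079 = 0.2734, so ω = 2 arcsin(0.2734) ≈ 31.7°.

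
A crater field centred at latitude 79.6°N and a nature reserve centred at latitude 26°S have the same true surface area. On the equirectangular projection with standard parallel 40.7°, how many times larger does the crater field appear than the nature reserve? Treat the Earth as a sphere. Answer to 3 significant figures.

The equidistant cylindrical projection with φ₀ = 40.7° has h = 1 (meridians true) and k = cos φ₀ / cos φ along parallels.
Areal scale at 79.6°: h·k = 1.000 × 4.200 = 4.200.
Areal scale at 26°: h·k = 1.000 × 0.8435 = 0.8435.
Ratio = 4.200/0.8435 ≈ 4.98.

4.98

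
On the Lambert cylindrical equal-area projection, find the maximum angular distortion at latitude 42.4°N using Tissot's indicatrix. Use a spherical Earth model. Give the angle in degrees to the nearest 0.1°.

34.2°

The Lambert cylindrical equal-area projection is the cylindrical equal-area projection with its standard parallel at the equator (φ₀ = 0). Cylindrical equal-area (φ₀ = 0°): h = cos φ / cos 0° along meridians, k = cos 0° / cos φ along parallels; h·k = 1.
At 42.4°: h = 0.7385, k = 1.354; principal scales a = 1.354, b = 0.7385.
sin(ω/2) = (a − b)/(a + b) = 0.6157/2.093 = 0.2942, so ω = 2 arcsin(0.2942) ≈ 34.2°.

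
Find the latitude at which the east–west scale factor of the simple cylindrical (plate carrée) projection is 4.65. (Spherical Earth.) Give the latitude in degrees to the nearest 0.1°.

77.6°

Plate carrée: h = 1, k = sec φ along parallels.
sec φ = 4.65  ⇒  cos φ = 0.2151  ⇒  φ ≈ 77.6°.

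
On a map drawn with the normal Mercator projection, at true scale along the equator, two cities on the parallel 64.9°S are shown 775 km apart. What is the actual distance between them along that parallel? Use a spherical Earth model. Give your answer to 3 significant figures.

329 km

Mercator is conformal, so the point scale is isotropic: h = k = sec φ = 1/cos φ.
Along the parallel at 64.9°, map distances are exaggerated by k = sec 64.9° = 2.357.
True distance = 775 / 2.357 = 775 × cos 64.9° ≈ 329 km.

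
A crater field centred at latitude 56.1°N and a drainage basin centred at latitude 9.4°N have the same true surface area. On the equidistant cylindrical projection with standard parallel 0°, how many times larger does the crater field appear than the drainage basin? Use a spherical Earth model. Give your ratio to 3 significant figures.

1.77

For the equirectangular projection with φ₀ = 0 (plate carrée), h = 1 along meridians and k = sec φ along parallels.
Areal scale at 56.1°: h·k = 1.000 × 1.793 = 1.793.
Areal scale at 9.4°: h·k = 1.000 × 1.014 = 1.014.
Ratio = 1.793/1.014 ≈ 1.77.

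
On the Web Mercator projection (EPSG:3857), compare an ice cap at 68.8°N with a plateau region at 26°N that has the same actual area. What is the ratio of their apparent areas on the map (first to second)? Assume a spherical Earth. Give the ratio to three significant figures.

On Mercator, area is exaggerated by sec²φ = 1/cos²φ.
At 68.8°: sec²(68.8°) = 1/0.3616² = 7.647.
At 26°: sec²(26°) = 1/0.8988² = 1.238.
Ratio = 7.647/1.238 = cos²(26°)/cos²(68.8°) ≈ 6.18.

6.18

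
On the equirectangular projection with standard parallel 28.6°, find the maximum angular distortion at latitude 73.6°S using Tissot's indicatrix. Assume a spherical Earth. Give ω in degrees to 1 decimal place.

In the equirectangular projection with standard parallel φ₀ = 28.6° (x = Rλ cos φ₀, y = Rφ), meridians are true-scale (h = 1) and the parallel scale is k = cos φ₀ / cos φ.
At 73.6°: h = 1.000, k = 3.110; principal scales a = 3.110, b = 1.000.
sin(ω/2) = (a − b)/(a + b) = 2.110/4.110 = 0.5133, so ω = 2 arcsin(0.5133) ≈ 61.8°.

61.8°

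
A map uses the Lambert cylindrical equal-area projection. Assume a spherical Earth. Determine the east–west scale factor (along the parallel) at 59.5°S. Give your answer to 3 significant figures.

The Lambert cylindrical equal-area projection is the cylindrical equal-area projection with its standard parallel at the equator (φ₀ = 0). For cylindrical equal-area with standard parallel φ₀, h = cos φ / cos φ₀ and k = cos φ₀ / cos φ, so h·k = 1.
k = cos 0° / cos 59.5° = 1.000/0.5075 = 1.970.

1.97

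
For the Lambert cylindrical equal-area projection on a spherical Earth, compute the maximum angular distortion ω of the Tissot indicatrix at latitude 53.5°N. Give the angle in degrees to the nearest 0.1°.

57.0°

The Lambert cylindrical equal-area projection is the cylindrical equal-area projection with its standard parallel at the equator (φ₀ = 0). A cylindrical equal-area projection with standard parallel φ₀ has meridian scale h = cos φ / cos φ₀ and parallel scale k = cos φ₀ / cos φ (so areas are preserved, h·k = 1).
At 53.5°: h = 0.5948, k = 1.681; principal scales a = 1.681, b = 0.5948.
sin(ω/2) = (a − b)/(a + b) = 1.086/2.276 = 0.4773, so ω = 2 arcsin(0.4773) ≈ 57.0°.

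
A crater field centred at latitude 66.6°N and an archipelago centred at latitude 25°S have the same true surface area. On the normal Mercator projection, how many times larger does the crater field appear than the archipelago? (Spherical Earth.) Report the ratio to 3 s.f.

5.21

On Mercator, area is exaggerated by sec²φ = 1/cos²φ.
At 66.6°: sec²(66.6°) = 1/0.3971² = 6.340.
At 25°: sec²(25°) = 1/0.9063² = 1.217.
Ratio = 6.340/1.217 = cos²(25°)/cos²(66.6°) ≈ 5.21.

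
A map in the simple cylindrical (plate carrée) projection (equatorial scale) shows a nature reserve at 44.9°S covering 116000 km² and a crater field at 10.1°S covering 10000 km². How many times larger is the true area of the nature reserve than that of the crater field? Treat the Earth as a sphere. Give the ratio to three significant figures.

8.35

On the plate carrée, areal scale = h·k = 1 × sec φ, so true area = apparent × cos φ.
True area of nature reserve: 116000 × cos(44.9°) = 116000 × 0.7083 = 82170 km².
True area of crater field: 10000 × cos(10.1°) = 10000 × 0.9845 = 9845 km².
Ratio = 82170 / 9845 ≈ 8.35.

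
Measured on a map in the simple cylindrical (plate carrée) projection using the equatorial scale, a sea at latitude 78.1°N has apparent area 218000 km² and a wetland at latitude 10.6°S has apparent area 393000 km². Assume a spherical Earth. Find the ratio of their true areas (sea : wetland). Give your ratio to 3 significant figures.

On the plate carrée, areal scale = h·k = 1 × sec φ, so true area = apparent × cos φ.
True area of sea: 218000 × cos(78.1°) = 218000 × 0.2062 = 44950 km².
True area of wetland: 393000 × cos(10.6°) = 393000 × 0.9829 = 386300 km².
Ratio = 44950 / 386300 ≈ 0.116.

0.116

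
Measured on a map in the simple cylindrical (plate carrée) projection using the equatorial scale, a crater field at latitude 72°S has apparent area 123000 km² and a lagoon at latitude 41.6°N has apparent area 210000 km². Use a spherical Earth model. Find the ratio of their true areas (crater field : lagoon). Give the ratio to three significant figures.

On the plate carrée, areal scale = h·k = 1 × sec φ, so true area = apparent × cos φ.
True area of crater field: 123000 × cos(72°) = 123000 × 0.3090 = 38010 km².
True area of lagoon: 210000 × cos(41.6°) = 210000 × 0.7478 = 157000 km².
Ratio = 38010 / 157000 ≈ 0.242.

0.242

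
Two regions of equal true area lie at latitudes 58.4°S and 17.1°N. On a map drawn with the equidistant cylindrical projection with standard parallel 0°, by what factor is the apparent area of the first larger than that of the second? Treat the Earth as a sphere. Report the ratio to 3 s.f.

For the equirectangular projection with φ₀ = 0 (plate carrée), h = 1 along meridians and k = sec φ along parallels.
Areal scale at 58.4°: h·k = 1.000 × 1.908 = 1.908.
Areal scale at 17.1°: h·k = 1.000 × 1.046 = 1.046.
Ratio = 1.908/1.046 ≈ 1.82.

1.82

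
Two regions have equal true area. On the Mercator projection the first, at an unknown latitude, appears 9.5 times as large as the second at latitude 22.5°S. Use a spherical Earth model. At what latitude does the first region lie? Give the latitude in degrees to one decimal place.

72.6°

Mercator areal scale is sec²φ, so apparent-area ratio = sec²φ₁ / sec²φ₂ = cos²φ₂ / cos²φ₁.
cos²φ₂ / cos²φ₁ = 9.5  ⇒  cos φ₁ = cos 22.5° / √9.5 = 0.9239/3.082 = 0.2997.
φ₁ = arccos(0.2997) ≈ 72.6°.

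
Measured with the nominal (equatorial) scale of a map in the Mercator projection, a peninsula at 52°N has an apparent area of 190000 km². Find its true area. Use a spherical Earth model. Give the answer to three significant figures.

Mercator is conformal, so the point scale is isotropic: h = k = sec φ = 1/cos φ.
Areal scale = k² = sec²φ = 1/cos²(52°) = 1/0.6157² = 2.638.
True area = apparent / (areal scale) = 190000 / 2.638 ≈ 72000 km².

72000 km²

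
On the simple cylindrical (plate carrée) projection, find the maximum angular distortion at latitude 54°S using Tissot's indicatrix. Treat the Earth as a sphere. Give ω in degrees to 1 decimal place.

30.1°

In the plate carrée (x = Rλ, y = Rφ), meridians are true-scale (h = 1) and parallels are stretched by k = sec φ.
At 54°: h = 1.000, k = 1.701; principal scales a = 1.701, b = 1.000.
sin(ω/2) = (a − b)/(a + b) = 0.7013/2.701 = 0.2596, so ω = 2 arcsin(0.2596) ≈ 30.1°.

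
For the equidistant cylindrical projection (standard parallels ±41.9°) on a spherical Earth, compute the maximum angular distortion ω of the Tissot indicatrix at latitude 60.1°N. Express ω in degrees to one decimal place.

22.8°

The equidistant cylindrical projection with φ₀ = 41.9° has h = 1 (meridians true) and k = cos φ₀ / cos φ along parallels.
At 60.1°: h = 1.000, k = 1.493; principal scales a = 1.493, b = 1.000.
sin(ω/2) = (a − b)/(a + b) = 0.4931/2.493 = 0.1978, so ω = 2 arcsin(0.1978) ≈ 22.8°.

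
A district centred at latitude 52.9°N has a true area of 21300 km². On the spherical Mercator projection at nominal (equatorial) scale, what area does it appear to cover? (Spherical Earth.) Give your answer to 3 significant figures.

The Mercator projection is conformal; its linear scale factor is the same in every direction and equals sec φ = 1/cos φ.
Areal scale = k² = sec²φ = 1/cos²(52.9°) = 1/0.6032² = 2.748.
Apparent area = 21300 × 2.748 ≈ 58500 km².

58500 km²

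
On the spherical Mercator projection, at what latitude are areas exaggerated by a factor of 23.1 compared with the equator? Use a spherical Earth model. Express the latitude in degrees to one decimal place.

Mercator areal scale is sec²φ.
sec²φ = 23.1  ⇒  cos²φ = 0.04329  ⇒  cos φ = 0.2081.
φ = arccos(0.2081) ≈ 78.0°.

78.0°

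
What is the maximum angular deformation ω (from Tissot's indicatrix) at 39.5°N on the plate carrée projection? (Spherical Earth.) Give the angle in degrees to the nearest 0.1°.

In the plate carrée (x = Rλ, y = Rφ), meridians are true-scale (h = 1) and parallels are stretched by k = sec φ.
At 39.5°: h = 1.000, k = 1.296; principal scales a = 1.296, b = 1.000.
sin(ω/2) = (a − b)/(a + b) = 0.2960/2.296 = 0.1289, so ω = 2 arcsin(0.1289) ≈ 14.8°.

14.8°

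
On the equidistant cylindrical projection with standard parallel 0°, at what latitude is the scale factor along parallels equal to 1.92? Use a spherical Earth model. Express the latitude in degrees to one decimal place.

58.6°

Plate carrée: h = 1, k = sec φ along parallels.
sec φ = 1.92  ⇒  cos φ = 0.5208  ⇒  φ ≈ 58.6°.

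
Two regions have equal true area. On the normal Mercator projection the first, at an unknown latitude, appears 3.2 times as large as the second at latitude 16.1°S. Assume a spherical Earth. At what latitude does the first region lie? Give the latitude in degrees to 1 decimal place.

57.5°

On Mercator, (apparent₁)/(apparent₂) = sec²φ₁ / sec²φ₂ when true areas are equal.
cos²φ₂ / cos²φ₁ = 3.2  ⇒  cos φ₁ = cos 16.1° / √3.2 = 0.9608/1.789 = 0.5371.
φ₁ = arccos(0.5371) ≈ 57.5°.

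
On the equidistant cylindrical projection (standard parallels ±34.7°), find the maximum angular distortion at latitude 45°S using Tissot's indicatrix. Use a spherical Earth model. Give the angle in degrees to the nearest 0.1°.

8.6°

In the equirectangular projection with standard parallel φ₀ = 34.7° (x = Rλ cos φ₀, y = Rφ), meridians are true-scale (h = 1) and the parallel scale is k = cos φ₀ / cos φ.
At 45°: h = 1.000, k = 1.163; principal scales a = 1.163, b = 1.000.
sin(ω/2) = (a − b)/(a + b) = 0.1627/2.163 = 0.07522, so ω = 2 arcsin(0.07522) ≈ 8.6°.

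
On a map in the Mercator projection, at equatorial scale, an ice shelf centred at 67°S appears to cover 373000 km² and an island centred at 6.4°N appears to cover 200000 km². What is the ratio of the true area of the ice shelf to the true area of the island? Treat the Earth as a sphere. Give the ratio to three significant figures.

0.288

Since Mercator area scale is 1/cos²φ, the true area equals the apparent area multiplied by cos²φ.
True area of ice shelf: 373000 × cos²(67°) = 373000 × 0.1527 = 56950 km².
True area of island: 200000 × cos²(6.4°) = 200000 × 0.9876 = 197500 km².
Ratio = 56950 / 197500 ≈ 0.288.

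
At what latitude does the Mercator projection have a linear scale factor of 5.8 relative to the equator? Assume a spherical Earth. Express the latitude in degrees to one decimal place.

80.1°

Mercator scale is k = sec φ = 1/cos φ.
1/cos φ = 5.8  ⇒  cos φ = 0.1724  ⇒  φ = arccos(0.1724) ≈ 80.1°.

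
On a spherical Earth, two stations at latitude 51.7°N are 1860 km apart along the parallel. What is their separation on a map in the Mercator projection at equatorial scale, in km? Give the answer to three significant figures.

3000 km

For Mercator, h = k = sec φ (a conformal cylindrical projection has a single point scale, 1/cos φ).
Along the parallel, k = sec 51.7° = 1/0.6198 = 1.613.
Map distance = 1860 × 1.613 ≈ 3000 km.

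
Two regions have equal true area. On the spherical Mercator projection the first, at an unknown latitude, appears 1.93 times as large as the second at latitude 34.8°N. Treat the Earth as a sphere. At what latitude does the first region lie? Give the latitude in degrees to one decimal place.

On Mercator, (apparent₁)/(apparent₂) = sec²φ₁ / sec²φ₂ when true areas are equal.
cos²φ₂ / cos²φ₁ = 1.93  ⇒  cos φ₁ = cos 34.8° / √1.93 = 0.8211/1.389 = 0.5911.
φ₁ = arccos(0.5911) ≈ 53.8°.

53.8°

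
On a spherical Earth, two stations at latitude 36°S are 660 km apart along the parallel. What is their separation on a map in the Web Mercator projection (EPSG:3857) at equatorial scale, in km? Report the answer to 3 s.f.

816 km

Mercator is conformal, so the point scale is isotropic: h = k = sec φ = 1/cos φ.
Along the parallel, k = sec 36° = 1/0.8090 = 1.236.
Map distance = 660 × 1.236 ≈ 816 km.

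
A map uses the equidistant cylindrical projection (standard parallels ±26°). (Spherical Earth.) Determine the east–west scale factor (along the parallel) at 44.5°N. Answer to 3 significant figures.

1.26

In the equirectangular projection with standard parallel φ₀ = 26° (x = Rλ cos φ₀, y = Rφ), meridians are true-scale (h = 1) and the parallel scale is k = cos φ₀ / cos φ.
k = cos 26° / cos 44.5° = 0.8988/0.7133 = 1.260.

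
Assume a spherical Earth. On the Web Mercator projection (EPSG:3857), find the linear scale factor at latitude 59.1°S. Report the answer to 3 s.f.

1.95

Mercator is conformal, so the point scale is isotropic: h = k = sec φ = 1/cos φ.
k = 1/cos 59.1° = 1/0.5135 = 1.947.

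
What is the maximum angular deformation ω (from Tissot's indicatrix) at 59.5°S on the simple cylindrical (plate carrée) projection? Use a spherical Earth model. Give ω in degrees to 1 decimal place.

In the plate carrée (x = Rλ, y = Rφ), meridians are true-scale (h = 1) and parallels are stretched by k = sec φ.
At 59.5°: h = 1.000, k = 1.970; principal scales a = 1.970, b = 1.000.
sin(ω/2) = (a − b)/(a + b) = 0.9703/2.970 = 0.3267, so ω = 2 arcsin(0.3267) ≈ 38.1°.

38.1°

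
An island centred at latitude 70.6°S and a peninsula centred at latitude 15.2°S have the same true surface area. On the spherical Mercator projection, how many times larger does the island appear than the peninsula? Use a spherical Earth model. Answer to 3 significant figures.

On Mercator, area is exaggerated by sec²φ = 1/cos²φ.
At 70.6°: sec²(70.6°) = 1/0.3322² = 9.064.
At 15.2°: sec²(15.2°) = 1/0.9650² = 1.074.
Ratio = 9.064/1.074 = cos²(15.2°)/cos²(70.6°) ≈ 8.44.

8.44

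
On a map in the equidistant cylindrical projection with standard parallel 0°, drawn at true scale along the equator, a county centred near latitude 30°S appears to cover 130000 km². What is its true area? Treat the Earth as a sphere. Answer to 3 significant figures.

113000 km²

In the plate carrée (x = Rλ, y = Rφ), meridians are true-scale (h = 1) and parallels are stretched by k = sec φ.
Areal scale = h·k = 1 × sec φ; at 30°, h = 1.000, k = 1.155, so h·k = 1.155.
True area = apparent / (areal scale) = 130000 / 1.155 ≈ 113000 km².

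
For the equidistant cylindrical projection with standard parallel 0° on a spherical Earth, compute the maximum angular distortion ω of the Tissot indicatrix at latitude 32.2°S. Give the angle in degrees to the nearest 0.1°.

In the plate carrée (x = Rλ, y = Rφ), meridians are true-scale (h = 1) and parallels are stretched by k = sec φ.
At 32.2°: h = 1.000, k = 1.182; principal scales a = 1.182, b = 1.000.
sin(ω/2) = (a − b)/(a + b) = 0.1818/2.182 = 0.08331, so ω = 2 arcsin(0.08331) ≈ 9.6°.

9.6°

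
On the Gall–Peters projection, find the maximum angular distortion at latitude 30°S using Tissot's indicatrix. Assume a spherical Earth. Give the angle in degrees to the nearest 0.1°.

The Gall–Peters projection is cylindrical equal-area with φ₀ = 45°. For cylindrical equal-area with standard parallel φ₀, h = cos φ / cos φ₀ and k = cos φ₀ / cos φ, so h·k = 1.
At 30°: h = 1.225, k = 0.8165; principal scales a = 1.225, b = 0.8165.
sin(ω/2) = (a − b)/(a + b) = 0.4082/2.041 = 0.2000, so ω = 2 arcsin(0.2000) ≈ 23.1°.

23.1°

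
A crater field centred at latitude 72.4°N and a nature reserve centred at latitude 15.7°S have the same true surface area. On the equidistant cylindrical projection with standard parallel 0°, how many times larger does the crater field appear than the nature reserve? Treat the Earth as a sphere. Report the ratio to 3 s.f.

3.18

Plate carrée maps x = Rλ, y = Rφ. The meridian scale is h = 1 and the parallel scale is k = 1/cos φ = sec φ.
Areal scale at 72.4°: h·k = 1.000 × 3.307 = 3.307.
Areal scale at 15.7°: h·k = 1.000 × 1.039 = 1.039.
Ratio = 3.307/1.039 ≈ 3.18.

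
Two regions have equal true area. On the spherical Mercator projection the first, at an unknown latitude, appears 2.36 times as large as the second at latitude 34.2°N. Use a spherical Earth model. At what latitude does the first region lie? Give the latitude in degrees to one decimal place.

For equal true areas on Mercator, apparent areas scale as sec²φ, so the ratio is cos²φ₂ / cos²φ₁.
cos²φ₂ / cos²φ₁ = 2.36  ⇒  cos φ₁ = cos 34.2° / √2.36 = 0.8271/1.536 = 0.5384.
φ₁ = arccos(0.5384) ≈ 57.4°.

57.4°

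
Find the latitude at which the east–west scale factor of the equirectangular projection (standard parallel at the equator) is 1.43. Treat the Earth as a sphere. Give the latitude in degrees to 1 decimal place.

45.6°

Plate carrée: h = 1, k = sec φ along parallels.
sec φ = 1.43  ⇒  cos φ = 0.6993  ⇒  φ ≈ 45.6°.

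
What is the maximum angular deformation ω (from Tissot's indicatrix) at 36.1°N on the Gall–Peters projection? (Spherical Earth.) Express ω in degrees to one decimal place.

15.2°

Gall–Peters is a cylindrical equal-area projection with standard parallels at ±45°. Cylindrical equal-area (φ₀ = 45°): h = cos φ / cos 45° along meridians, k = cos 45° / cos φ along parallels; h·k = 1.
At 36.1°: h = 1.143, k = 0.8751; principal scales a = 1.143, b = 0.8751.
sin(ω/2) = (a − b)/(a + b) = 0.2675/2.018 = 0.1326, so ω = 2 arcsin(0.1326) ≈ 15.2°.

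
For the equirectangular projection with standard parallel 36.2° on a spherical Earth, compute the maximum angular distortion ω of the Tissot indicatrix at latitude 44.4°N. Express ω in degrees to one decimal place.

The equidistant cylindrical projection with φ₀ = 36.2° has h = 1 (meridians true) and k = cos φ₀ / cos φ along parallels.
At 44.4°: h = 1.000, k = 1.129; principal scales a = 1.129, b = 1.000.
sin(ω/2) = (a − b)/(a + b) = 0.1294/2.129 = 0.06079, so ω = 2 arcsin(0.06079) ≈ 7.0°.

7.0°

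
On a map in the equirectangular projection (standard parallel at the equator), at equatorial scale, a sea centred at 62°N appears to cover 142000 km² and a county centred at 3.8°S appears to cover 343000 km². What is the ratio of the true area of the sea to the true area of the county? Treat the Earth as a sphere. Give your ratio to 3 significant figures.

0.195

Plate carrée has h = 1 and k = sec φ, giving areal scale sec φ; true area = (apparent area) · cos φ.
True area of sea: 142000 × cos(62°) = 142000 × 0.4695 = 66660 km².
True area of county: 343000 × cos(3.8°) = 343000 × 0.9978 = 342200 km².
Ratio = 66660 / 342200 ≈ 0.195.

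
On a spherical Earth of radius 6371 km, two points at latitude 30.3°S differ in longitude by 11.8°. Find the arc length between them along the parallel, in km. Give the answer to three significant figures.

Arc length along a parallel = R cos φ · Δλ (with Δλ in radians).
= 6371 × cos 30.3° × (11.8° × π/180) = 6371 × 0.8634 × 0.2059 ≈ 1130 km.

1130 km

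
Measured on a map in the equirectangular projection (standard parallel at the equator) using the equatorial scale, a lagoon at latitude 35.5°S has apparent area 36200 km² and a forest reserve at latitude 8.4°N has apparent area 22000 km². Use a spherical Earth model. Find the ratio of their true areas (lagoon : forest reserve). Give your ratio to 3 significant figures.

On the plate carrée, areal scale = h·k = 1 × sec φ, so true area = apparent × cos φ.
True area of lagoon: 36200 × cos(35.5°) = 36200 × 0.8141 = 29470 km².
True area of forest reserve: 22000 × cos(8.4°) = 22000 × 0.9893 = 21760 km².
Ratio = 29470 / 21760 ≈ 1.35.

1.35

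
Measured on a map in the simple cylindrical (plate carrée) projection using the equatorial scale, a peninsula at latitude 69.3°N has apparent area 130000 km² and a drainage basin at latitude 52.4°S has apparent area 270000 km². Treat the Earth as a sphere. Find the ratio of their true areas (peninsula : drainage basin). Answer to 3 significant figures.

0.279

On the plate carrée, areal scale = h·k = 1 × sec φ, so true area = apparent × cos φ.
True area of peninsula: 130000 × cos(69.3°) = 130000 × 0.3535 = 45950 km².
True area of drainage basin: 270000 × cos(52.4°) = 270000 × 0.6101 = 164700 km².
Ratio = 45950 / 164700 ≈ 0.279.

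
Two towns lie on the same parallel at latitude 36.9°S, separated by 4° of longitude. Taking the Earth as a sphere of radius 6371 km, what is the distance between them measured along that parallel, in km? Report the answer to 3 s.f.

Arc length along a parallel = R cos φ · Δλ (with Δλ in radians).
= 6371 × cos 36.9° × (4° × π/180) = 6371 × 0.7997 × 0.06981 ≈ 356 km.

356 km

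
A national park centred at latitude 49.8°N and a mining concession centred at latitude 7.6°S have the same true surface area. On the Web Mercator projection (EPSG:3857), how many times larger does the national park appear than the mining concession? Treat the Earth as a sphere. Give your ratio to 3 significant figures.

Mercator is conformal with k = sec φ, so areal scale = k² = sec²φ.
At 49.8°: sec²(49.8°) = 1/0.6455² = 2.400.
At 7.6°: sec²(7.6°) = 1/0.9912² = 1.018.
Ratio = 2.400/1.018 = cos²(7.6°)/cos²(49.8°) ≈ 2.36.

2.36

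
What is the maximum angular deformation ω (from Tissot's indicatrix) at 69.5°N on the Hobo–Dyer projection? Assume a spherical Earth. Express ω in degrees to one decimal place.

Hobo–Dyer is a cylindrical equal-area projection with standard parallels at ±37.5°. For cylindrical equal-area with standard parallel φ₀, h = cos φ / cos φ₀ and k = cos φ₀ / cos φ, so h·k = 1.
At 69.5°: h = 0.4414, k = 2.265; principal scales a = 2.265, b = 0.4414.
sin(ω/2) = (a − b)/(a + b) = 1.824/2.707 = 0.6738, so ω = 2 arcsin(0.6738) ≈ 84.7°.

84.7°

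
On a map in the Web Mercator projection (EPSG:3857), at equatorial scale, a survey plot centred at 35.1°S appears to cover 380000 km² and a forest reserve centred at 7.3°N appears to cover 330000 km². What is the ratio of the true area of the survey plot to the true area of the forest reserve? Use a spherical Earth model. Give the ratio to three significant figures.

0.783

On Mercator the areal scale is sec²φ, so true area = apparent × cos²φ.
True area of survey plot: 380000 × cos²(35.1°) = 380000 × 0.6694 = 254400 km².
True area of forest reserve: 330000 × cos²(7.3°) = 330000 × 0.9839 = 324700 km².
Ratio = 254400 / 324700 ≈ 0.783.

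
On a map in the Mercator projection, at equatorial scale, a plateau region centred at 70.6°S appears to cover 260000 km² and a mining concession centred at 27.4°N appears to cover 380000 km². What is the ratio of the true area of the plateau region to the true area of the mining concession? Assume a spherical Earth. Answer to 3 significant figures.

0.0958

On Mercator the areal scale is sec²φ, so true area = apparent × cos²φ.
True area of plateau region: 260000 × cos²(70.6°) = 260000 × 0.1103 = 28690 km².
True area of mining concession: 380000 × cos²(27.4°) = 380000 × 0.7882 = 299500 km².
Ratio = 28690 / 299500 ≈ 0.0958.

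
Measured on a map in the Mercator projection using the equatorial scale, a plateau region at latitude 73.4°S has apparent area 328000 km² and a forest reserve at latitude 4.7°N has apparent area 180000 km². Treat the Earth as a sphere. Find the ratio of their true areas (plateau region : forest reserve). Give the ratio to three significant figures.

Mercator's areal exaggeration is sec²φ; hence true area = (apparent area) · cos²φ.
True area of plateau region: 328000 × cos²(73.4°) = 328000 × 0.08162 = 26770 km².
True area of forest reserve: 180000 × cos²(4.7°) = 180000 × 0.9933 = 178800 km².
Ratio = 26770 / 178800 ≈ 0.150.

0.150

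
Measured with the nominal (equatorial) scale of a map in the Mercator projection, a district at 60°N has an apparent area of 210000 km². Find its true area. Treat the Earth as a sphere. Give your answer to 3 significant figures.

52500 km²

The Mercator projection is conformal; its linear scale factor is the same in every direction and equals sec φ = 1/cos φ.
Areal scale = k² = sec²φ = 1/cos²(60°) = 1/0.5000² = 4.000.
True area = apparent / (areal scale) = 210000 / 4.000 ≈ 52500 km².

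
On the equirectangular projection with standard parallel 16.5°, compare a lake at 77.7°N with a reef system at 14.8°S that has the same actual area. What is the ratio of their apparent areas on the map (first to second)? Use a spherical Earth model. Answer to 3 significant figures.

With standard parallel φ₀ = 16.5°, the equirectangular projection gives x = Rλ cos φ₀, y = Rφ, so h = 1 and k = cos 16.5° / cos φ.
Areal scale at 77.7°: h·k = 1.000 × 4.501 = 4.501.
Areal scale at 14.8°: h·k = 1.000 × 0.9917 = 0.9917.
Ratio = 4.501/0.9917 ≈ 4.54.

4.54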